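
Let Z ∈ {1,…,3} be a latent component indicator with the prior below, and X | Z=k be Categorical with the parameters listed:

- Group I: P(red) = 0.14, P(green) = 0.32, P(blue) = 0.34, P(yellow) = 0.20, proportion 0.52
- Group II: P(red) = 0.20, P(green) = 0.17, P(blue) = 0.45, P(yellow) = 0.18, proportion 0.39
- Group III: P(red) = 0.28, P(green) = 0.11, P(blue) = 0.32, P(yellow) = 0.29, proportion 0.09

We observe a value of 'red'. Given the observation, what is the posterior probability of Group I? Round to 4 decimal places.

By Bayes' theorem, P(k | x) = w_k f_k(x) / Σ_j w_j f_j(x).
Categorical probabilities:
  p_I = 0.14
  p_II = 0.2
  p_III = 0.28
Prior × likelihood for each component:
  w_I·p_I = 0.52 × 0.14 = 0.0728
  w_II·p_II = 0.39 × 0.2 = 0.078
  w_III·p_III = 0.09 × 0.28 = 0.0252
Denominator: 0.0728 + 0.078 + 0.0252 = 0.176
P(Group I | data) = 0.0728 / 0.176 ≈ 0.4136

0.4136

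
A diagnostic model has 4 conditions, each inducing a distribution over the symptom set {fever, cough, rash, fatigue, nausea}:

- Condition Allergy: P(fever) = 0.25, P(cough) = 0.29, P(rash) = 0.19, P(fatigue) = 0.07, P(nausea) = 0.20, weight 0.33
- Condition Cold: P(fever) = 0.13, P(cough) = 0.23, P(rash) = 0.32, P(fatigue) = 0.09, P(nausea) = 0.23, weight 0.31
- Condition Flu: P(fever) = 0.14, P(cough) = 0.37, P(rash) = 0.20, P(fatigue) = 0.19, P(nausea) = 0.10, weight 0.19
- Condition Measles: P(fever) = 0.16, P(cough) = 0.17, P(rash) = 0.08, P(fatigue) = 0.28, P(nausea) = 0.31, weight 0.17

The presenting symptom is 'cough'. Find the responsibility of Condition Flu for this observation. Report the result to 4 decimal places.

By Bayes' theorem, P(k | x) = P(Z=k) f_k(x) / Σ_j P(Z=j) f_j(x).
Categorical probabilities:
  L_Allergy = P(cough | comp) = 0.29
  L_Cold = P(cough | comp) = 0.23
  L_Flu = P(cough | comp) = 0.37
  L_Measles = P(cough | comp) = 0.17
Unnormalised posteriors:
  P(Z=Allergy)·L_Allergy = 0.33 × 0.29 = 0.0957
  P(Z=Cold)·L_Cold = 0.31 × 0.23 = 0.0713
  P(Z=Flu)·L_Flu = 0.19 × 0.37 = 0.0703
  P(Z=Measles)·L_Measles = 0.17 × 0.17 = 0.0289
Marginal: 0.0957 + 0.0713 + 0.0703 + 0.0289 = 0.2662
Responsibility of Condition Flu: 0.0703 / 0.2662 ≈ 0.2641

0.2641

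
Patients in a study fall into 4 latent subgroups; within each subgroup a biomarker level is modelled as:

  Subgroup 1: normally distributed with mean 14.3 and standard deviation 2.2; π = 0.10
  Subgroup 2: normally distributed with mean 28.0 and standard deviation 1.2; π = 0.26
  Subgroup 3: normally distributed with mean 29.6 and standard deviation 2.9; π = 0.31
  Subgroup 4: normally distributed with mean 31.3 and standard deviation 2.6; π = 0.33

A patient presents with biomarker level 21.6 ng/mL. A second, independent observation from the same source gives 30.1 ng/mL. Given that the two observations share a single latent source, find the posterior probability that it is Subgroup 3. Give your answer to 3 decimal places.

0.951

The responsibility of component k is π_k f_k(x) divided by Σ_j π_j f_j(x).
Since both observations come from the same component, the likelihood for component k is f_k(x₁)·f_k(x₂).
  f_1 = [0.000737266] × [1.14381e-12] = 8.43296e-16
  f_2 = [2.21358e-07] × [0.0718978] = 1.59152e-08
  f_3 = [0.00306213] × [0.135537] = 0.000415032
  f_4 = [0.000145728] × [0.137937] = 2.01013e-05
Multiply by the mixture weights:
  π_1·f_1 = 0.10 × 8.43296e-16 = 8.43296e-17
  π_2·f_2 = 0.26 × 1.59152e-08 = 4.13795e-09
  π_3·f_3 = 0.31 × 0.000415032 = 0.00012866
  π_4·f_4 = 0.33 × 2.01013e-05 = 6.63341e-06
Sum: 8.43296e-17 + 4.13795e-09 + 0.00012866 + 6.63341e-06 = 0.000135297
P(Subgroup 3 | data) = 0.00012866 / 0.000135297 ≈ 0.951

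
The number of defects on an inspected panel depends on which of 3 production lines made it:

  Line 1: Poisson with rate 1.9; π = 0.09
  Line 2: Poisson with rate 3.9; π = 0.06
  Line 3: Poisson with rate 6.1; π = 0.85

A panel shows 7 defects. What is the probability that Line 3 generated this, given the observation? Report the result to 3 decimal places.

0.971

Apply Bayes' rule: the posterior for each component is proportional to its prior times its likelihood at x.
Component likelihoods at x = 7 defects:
  p_1 = e^(−1.9)·1.9^7/7! = 0.00265268
  p_2 = e^(−3.9)·3.9^7/7! = 0.0551154
  p_3 = e^(−6.1)·6.1^7/7! = 0.139856
Prior × likelihood for each component:
  π_1·p_1 = 0.09 × 0.00265268 = 0.000238741
  π_2·p_2 = 0.06 × 0.0551154 = 0.00330693
  π_3·p_3 = 0.85 × 0.139856 = 0.118878
Sum: 0.000238741 + 0.00330693 + 0.118878 = 0.122424
P(Line 3 | x) = 0.118878 / 0.122424 ≈ 0.971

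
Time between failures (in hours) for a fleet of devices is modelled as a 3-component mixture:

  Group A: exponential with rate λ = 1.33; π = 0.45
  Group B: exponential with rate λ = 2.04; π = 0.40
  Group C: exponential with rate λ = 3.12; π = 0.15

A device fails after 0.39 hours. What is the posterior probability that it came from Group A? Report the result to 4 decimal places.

0.4128

Apply Bayes' rule: the posterior for each component is proportional to its prior times its likelihood at x.
Component likelihoods at x = 0.39 hours:
  f_A = 0.791741
  f_B = 0.920673
  f_C = 0.92407
Multiply by the mixture weights:
  π_A·f_A = 0.45 × 0.791741 = 0.356283
  π_B·f_B = 0.40 × 0.920673 = 0.368269
  π_C·f_C = 0.15 × 0.92407 = 0.138611
Sum: 0.356283 + 0.368269 + 0.138611 = 0.863163
Responsibility of Group A: 0.356283 / 0.863163 ≈ 0.4128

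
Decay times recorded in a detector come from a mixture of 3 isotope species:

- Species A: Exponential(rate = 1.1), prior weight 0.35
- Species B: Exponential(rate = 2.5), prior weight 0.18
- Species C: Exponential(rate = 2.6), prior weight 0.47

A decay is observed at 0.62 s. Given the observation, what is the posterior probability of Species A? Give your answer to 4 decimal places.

0.3646

Apply Bayes' rule: the posterior for each component is proportional to its prior times its likelihood at x.
Evaluate each component's likelihood at the observed value:
  f_A = 0.556165
  f_B = 0.53062
  f_C = 0.518669
Prior × likelihood for each component:
  w_A·f_A = 0.35 × 0.556165 = 0.194658
  w_B·f_B = 0.18 × 0.53062 = 0.0955116
  w_C·f_C = 0.47 × 0.518669 = 0.243775
Normaliser: 0.194658 + 0.0955116 + 0.243775 = 0.533944
So the posterior for Species A is 0.194658 / 0.533944 ≈ 0.3646.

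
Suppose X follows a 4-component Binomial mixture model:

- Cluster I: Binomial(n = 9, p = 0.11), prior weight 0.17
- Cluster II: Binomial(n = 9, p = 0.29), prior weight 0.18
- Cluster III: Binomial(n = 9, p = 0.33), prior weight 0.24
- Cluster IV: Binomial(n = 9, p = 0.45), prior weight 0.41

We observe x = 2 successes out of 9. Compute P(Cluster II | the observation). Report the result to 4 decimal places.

Apply Bayes' rule: the posterior for each component is proportional to its prior times its likelihood at x.
Component likelihoods at x = 2 successes out of 9:
  f_I = 0.192672
  f_II = 0.275364
  f_III = 0.237604
  f_IV = 0.110986
Multiply by the mixture weights:
  π_I·f_I = 0.17 × 0.192672 = 0.0327542
  π_II·f_II = 0.18 × 0.275364 = 0.0495655
  π_III·f_III = 0.24 × 0.237604 = 0.057025
  π_IV·f_IV = 0.41 × 0.110986 = 0.0455041
Denominator: 0.0327542 + 0.0495655 + 0.057025 + 0.0455041 = 0.184849
So the posterior for Cluster II is 0.0495655 / 0.184849 ≈ 0.2681.

0.2681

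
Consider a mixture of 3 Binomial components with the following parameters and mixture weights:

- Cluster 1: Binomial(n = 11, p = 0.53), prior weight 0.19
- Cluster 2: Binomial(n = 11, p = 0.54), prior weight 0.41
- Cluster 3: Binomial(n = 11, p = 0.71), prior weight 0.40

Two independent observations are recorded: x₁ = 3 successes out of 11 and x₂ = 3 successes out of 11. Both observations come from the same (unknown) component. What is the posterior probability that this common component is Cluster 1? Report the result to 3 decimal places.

P(component k | x) = w_k·f_k(x) / marginal(x), where marginal(x) = Σ_j w_j·f_j(x).
Since both observations come from the same component, the likelihood for component k is f_k(x₁)·f_k(x₂).
  L_1 = [0.0584917] × [0.0584917] = 0.00342128
  L_2 = [0.0520868] × [0.0520868] = 0.00271304
  L_3 = [0.00295422] × [0.00295422] = 8.72742e-06
Unnormalised posteriors:
  w_1·L_1 = 0.19 × 0.00342128 = 0.000650044
  w_2·L_2 = 0.41 × 0.00271304 = 0.00111235
  w_3·L_3 = 0.40 × 8.72742e-06 = 3.49097e-06
Normaliser: 0.000650044 + 0.00111235 + 3.49097e-06 = 0.00176588
P(Cluster 1 | data) = 0.000650044 / 0.00176588 ≈ 0.368

0.368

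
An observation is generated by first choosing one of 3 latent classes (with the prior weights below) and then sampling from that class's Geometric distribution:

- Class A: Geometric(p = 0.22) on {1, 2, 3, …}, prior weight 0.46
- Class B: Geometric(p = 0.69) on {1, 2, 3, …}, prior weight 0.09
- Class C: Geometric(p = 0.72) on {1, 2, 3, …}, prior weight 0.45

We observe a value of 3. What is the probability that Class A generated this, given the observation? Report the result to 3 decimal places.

P(component k | x) = π_k·f_k(x) / marginal(x), where marginal(x) = Σ_j π_j·f_j(x).
Component likelihoods at x = 3:
  L_A = 0.22·(1−0.22)^2 = 0.22·0.6084 = 0.133848
  L_B = 0.69·(1−0.69)^2 = 0.69·0.0961 = 0.066309
  L_C = 0.72·(1−0.72)^2 = 0.72·0.0784 = 0.056448
Weight by the priors:
  π_A·L_A = 0.46 × 0.133848 = 0.0615701
  π_B·L_B = 0.09 × 0.066309 = 0.00596781
  π_C·L_C = 0.45 × 0.056448 = 0.0254016
Marginal: 0.0615701 + 0.00596781 + 0.0254016 = 0.0929395
Responsibility of Class A: 0.0615701 / 0.0929395 ≈ 0.662

0.662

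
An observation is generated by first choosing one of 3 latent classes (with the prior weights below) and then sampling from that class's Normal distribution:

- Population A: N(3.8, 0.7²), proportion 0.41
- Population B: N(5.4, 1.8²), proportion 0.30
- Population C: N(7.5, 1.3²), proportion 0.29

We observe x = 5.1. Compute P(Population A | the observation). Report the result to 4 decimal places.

0.3375

By Bayes' theorem, P(k | x) = w_k f_k(x) / Σ_j w_j f_j(x).
Normal densities:
  L_A = 0.101596
  L_B = 0.218578
  L_C = 0.05583
Weight by the priors:
  w_A·L_A = 0.41 × 0.101596 = 0.0416543
  w_B·L_B = 0.30 × 0.218578 = 0.0655733
  w_C·L_C = 0.29 × 0.05583 = 0.0161907
Marginal: 0.0416543 + 0.0655733 + 0.0161907 = 0.123418
P(Population A | 5.1) ≈ 0.3375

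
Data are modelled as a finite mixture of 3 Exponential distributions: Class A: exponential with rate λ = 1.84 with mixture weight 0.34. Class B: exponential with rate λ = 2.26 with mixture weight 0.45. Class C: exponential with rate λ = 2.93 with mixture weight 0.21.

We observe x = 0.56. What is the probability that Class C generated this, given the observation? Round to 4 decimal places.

0.1895

Apply Bayes' rule: the posterior for each component is proportional to its prior times its likelihood at x.
Component likelihoods at x = 0.56:
  L_A = 0.65663
  L_B = 0.637478
  L_C = 0.567907
Weight by the priors:
  w_A·L_A = 0.34 × 0.65663 = 0.223254
  w_B·L_B = 0.45 × 0.637478 = 0.286865
  w_C·L_C = 0.21 × 0.567907 = 0.11926
Sum: 0.223254 + 0.286865 + 0.11926 = 0.62938
P(Class C | the observation) = 0.11926 / 0.62938 ≈ 0.1895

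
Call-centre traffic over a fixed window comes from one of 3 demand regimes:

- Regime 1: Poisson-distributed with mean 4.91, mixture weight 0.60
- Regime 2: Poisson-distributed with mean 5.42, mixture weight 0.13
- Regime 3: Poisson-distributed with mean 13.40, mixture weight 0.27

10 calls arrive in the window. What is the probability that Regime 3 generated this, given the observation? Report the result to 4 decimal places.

Apply Bayes' rule: the posterior for each component is proportional to its prior times its likelihood at x.
Component likelihoods at x = 10 calls:
  p_1 = e^(−4.91)·4.91^10/10! = 0.016545
  p_2 = e^(−5.42)·5.42^10/10! = 0.0266903
  p_3 = e^(−13.40)·13.40^10/10! = 0.0779361
Prior × likelihood for each component:
  π_1·p_1 = 0.60 × 0.016545 = 0.00992698
  π_2·p_2 = 0.13 × 0.0266903 = 0.00346974
  π_3·p_3 = 0.27 × 0.0779361 = 0.0210428
Marginal: 0.00992698 + 0.00346974 + 0.0210428 = 0.0344395
Responsibility of Regime 3: 0.0210428 / 0.0344395 ≈ 0.6110

0.6110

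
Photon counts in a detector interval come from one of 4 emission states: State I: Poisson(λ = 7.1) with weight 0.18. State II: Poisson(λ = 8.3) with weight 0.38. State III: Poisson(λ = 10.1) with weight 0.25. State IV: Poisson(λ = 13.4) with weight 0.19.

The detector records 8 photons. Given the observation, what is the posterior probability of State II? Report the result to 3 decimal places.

0.473

Apply Bayes' rule: the posterior for each component is proportional to its prior times its likelihood at x.
Evaluate each component's likelihood at the observed value:
  L_I = e^(−7.1)·7.1^8/8! = 0.132146
  L_II = e^(−8.3)·8.3^8/8! = 0.138823
  L_III = e^(−10.1)·10.1^8/8! = 0.110326
  L_IV = e^(−13.4)·13.4^8/8! = 0.0390636
Prior × likelihood for each component:
  P(Z=I)·L_I = 0.18 × 0.132146 = 0.0237864
  P(Z=II)·L_II = 0.38 × 0.138823 = 0.0527526
  P(Z=III)·L_III = 0.25 × 0.110326 = 0.0275814
  P(Z=IV)·L_IV = 0.19 × 0.0390636 = 0.00742208
Evidence: 0.0237864 + 0.0527526 + 0.0275814 + 0.00742208 = 0.111542
Responsibility of State II: 0.0527526 / 0.111542 ≈ 0.473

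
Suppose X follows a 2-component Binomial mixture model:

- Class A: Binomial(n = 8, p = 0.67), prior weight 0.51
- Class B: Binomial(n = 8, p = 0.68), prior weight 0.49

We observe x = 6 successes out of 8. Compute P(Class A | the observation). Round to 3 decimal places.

By Bayes' theorem, P(k | x) = π_k f_k(x) / Σ_j π_j f_j(x).
Evaluate each component's likelihood at the observed value:
  p_A = C(8,6)·0.67^6·0.33^2 = 28·0.0904584·0.1089 = 0.275826
  p_B = C(8,6)·0.68^6·0.32^2 = 28·0.0988675·0.1024 = 0.283473
Prior × likelihood for each component:
  π_A·p_A = 0.51 × 0.275826 = 0.140671
  π_B·p_B = 0.49 × 0.283473 = 0.138902
Denominator: 0.140671 + 0.138902 = 0.279573
P(Class A | 6 successes out of 8) ≈ 0.503

0.503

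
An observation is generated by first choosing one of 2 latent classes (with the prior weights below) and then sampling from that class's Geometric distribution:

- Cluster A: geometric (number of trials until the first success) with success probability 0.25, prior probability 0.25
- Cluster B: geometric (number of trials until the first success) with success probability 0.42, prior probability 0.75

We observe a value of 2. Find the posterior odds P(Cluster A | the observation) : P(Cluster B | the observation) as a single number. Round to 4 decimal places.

The posterior odds equal the prior odds times the likelihood ratio: (P(Z=i)/P(Z=j))·(f_i(x)/f_j(x)).
Component likelihoods at x = 2:
  p_A = 0.25·(1−0.25)^1 = 0.25·0.75 = 0.1875
  p_B = 0.42·(1−0.42)^1 = 0.42·0.58 = 0.2436
Odds = (0.25/0.75) × (0.1875/0.2436) = 0.333333 × 0.769704 ≈ 0.2566

0.2566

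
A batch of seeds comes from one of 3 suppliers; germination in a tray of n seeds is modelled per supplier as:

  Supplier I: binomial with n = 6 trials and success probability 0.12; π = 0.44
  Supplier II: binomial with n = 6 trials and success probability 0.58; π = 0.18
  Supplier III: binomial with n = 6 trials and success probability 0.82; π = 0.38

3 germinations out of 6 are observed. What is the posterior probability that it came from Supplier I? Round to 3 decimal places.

Posterior ∝ prior × likelihood, so P(k | x) ∝ P(Z=k) f_k(x); normalise over all components.
Component likelihoods at x = 3 germinations out of 6:
  L_I = C(6,3)·0.12^3·0.88^3 = 20·0.001728·0.681472 = 0.0235517
  L_II = C(6,3)·0.58^3·0.42^3 = 20·0.195112·0.074088 = 0.289109
  L_III = C(6,3)·0.82^3·0.18^3 = 20·0.551368·0.005832 = 0.0643116
Multiply by the mixture weights:
  P(Z=I)·L_I = 0.44 × 0.0235517 = 0.0103627
  P(Z=II)·L_II = 0.18 × 0.289109 = 0.0520396
  P(Z=III)·L_III = 0.38 × 0.0643116 = 0.0244384
Normaliser: 0.0103627 + 0.0520396 + 0.0244384 = 0.0868408
Responsibility of Supplier I: 0.0103627 / 0.0868408 ≈ 0.119

0.119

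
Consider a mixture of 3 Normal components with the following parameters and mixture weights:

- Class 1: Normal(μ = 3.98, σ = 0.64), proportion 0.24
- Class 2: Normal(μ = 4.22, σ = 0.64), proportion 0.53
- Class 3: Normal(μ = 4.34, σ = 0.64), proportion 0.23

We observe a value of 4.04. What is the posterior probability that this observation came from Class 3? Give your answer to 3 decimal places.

P(component k | x) = P(Z=k)·f_k(x) / marginal(x), where marginal(x) = Σ_j P(Z=j)·f_j(x).
Component likelihoods at x = 4.04:
  L_1 = 0.620614
  L_2 = 0.599175
  L_3 = 0.558492
Prior × likelihood for each component:
  P(Z=1)·L_1 = 0.24 × 0.620614 = 0.148947
  P(Z=2)·L_2 = 0.53 × 0.599175 = 0.317563
  P(Z=3)·L_3 = 0.23 × 0.558492 = 0.128453
Denominator: 0.148947 + 0.317563 + 0.128453 = 0.594963
Responsibility of Class 3: 0.128453 / 0.594963 ≈ 0.216

0.216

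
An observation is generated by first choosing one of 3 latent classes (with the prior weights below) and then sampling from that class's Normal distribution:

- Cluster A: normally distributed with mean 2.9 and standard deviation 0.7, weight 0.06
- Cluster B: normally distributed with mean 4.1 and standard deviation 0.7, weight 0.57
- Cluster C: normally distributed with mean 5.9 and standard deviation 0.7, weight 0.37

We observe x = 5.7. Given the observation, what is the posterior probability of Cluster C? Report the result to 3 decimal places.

Apply Bayes' rule: the posterior for each component is proportional to its prior times its likelihood at x.
Component likelihoods at x = 5.7:
  f_A = (1/(0.7·√(2π)))·exp(−(5.7−2.9)²/(2·0.7²)) = 0.569918·exp(-8.00000) = 0.000191186
  f_B = (1/(0.7·√(2π)))·exp(−(5.7−4.1)²/(2·0.7²)) = 0.569918·exp(-2.61224) = 0.0418147
  f_C = (1/(0.7·√(2π)))·exp(−(5.7−5.9)²/(2·0.7²)) = 0.569918·exp(-0.04082) = 0.547124
Prior × likelihood for each component:
  P(Z=A)·f_A = 0.06 × 0.000191186 = 1.14712e-05
  P(Z=B)·f_B = 0.57 × 0.0418147 = 0.0238344
  P(Z=C)·f_C = 0.37 × 0.547124 = 0.202436
Denominator: 1.14712e-05 + 0.0238344 + 0.202436 = 0.226282
So the posterior for Cluster C is 0.202436 / 0.226282 ≈ 0.895.

0.895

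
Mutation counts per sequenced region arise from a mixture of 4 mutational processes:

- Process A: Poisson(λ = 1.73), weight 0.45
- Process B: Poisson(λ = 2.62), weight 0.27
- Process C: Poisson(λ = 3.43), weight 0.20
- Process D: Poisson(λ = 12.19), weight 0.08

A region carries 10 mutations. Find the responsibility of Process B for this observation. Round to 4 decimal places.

0.0096

P(component k | x) = π_k·f_k(x) / marginal(x), where marginal(x) = Σ_j π_j·f_j(x).
Component likelihoods at x = 10 mutations:
  L_A = 1.17319e-05
  L_B = 0.000305772
  L_C = 0.00201163
  L_D = 0.101444
Prior × likelihood for each component:
  π_A·L_A = 0.45 × 1.17319e-05 = 5.27936e-06
  π_B·L_B = 0.27 × 0.000305772 = 8.25586e-05
  π_C·L_C = 0.20 × 0.00201163 = 0.000402326
  π_D·L_D = 0.08 × 0.101444 = 0.00811548
Marginal: 5.27936e-06 + 8.25586e-05 + 0.000402326 + 0.00811548 = 0.00860565
So the posterior for Process B is 8.25586e-05 / 0.00860565 ≈ 0.0096.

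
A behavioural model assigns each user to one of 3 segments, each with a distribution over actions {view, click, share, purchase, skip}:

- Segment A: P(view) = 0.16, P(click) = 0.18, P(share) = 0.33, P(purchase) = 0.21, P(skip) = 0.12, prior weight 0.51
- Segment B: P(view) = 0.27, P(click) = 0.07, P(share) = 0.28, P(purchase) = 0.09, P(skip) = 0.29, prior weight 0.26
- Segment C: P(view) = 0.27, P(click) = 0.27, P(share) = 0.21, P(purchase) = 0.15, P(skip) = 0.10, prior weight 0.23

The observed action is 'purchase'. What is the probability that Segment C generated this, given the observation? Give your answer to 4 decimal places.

The responsibility of component k is w_k f_k(x) divided by Σ_j w_j f_j(x).
Categorical probabilities:
  p_A = P(purchase | comp) = 0.21
  p_B = P(purchase | comp) = 0.09
  p_C = P(purchase | comp) = 0.15
Prior × likelihood for each component:
  w_A·p_A = 0.51 × 0.21 = 0.1071
  w_B·p_B = 0.26 × 0.09 = 0.0234
  w_C·p_C = 0.23 × 0.15 = 0.0345
Sum: 0.1071 + 0.0234 + 0.0345 = 0.165
P(Segment C | data) ≈ 0.2091

0.2091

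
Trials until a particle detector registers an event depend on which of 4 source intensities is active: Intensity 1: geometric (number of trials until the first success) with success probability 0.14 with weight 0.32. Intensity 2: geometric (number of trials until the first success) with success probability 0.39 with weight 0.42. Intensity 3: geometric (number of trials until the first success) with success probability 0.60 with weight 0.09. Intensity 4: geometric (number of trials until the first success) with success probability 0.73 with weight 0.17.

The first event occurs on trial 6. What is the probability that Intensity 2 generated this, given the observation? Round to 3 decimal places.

0.388

The responsibility of component k is P(Z=k) f_k(x) divided by Σ_j P(Z=j) f_j(x).
Geometric probabilities:
  L_1 = 0.0658598
  L_2 = 0.0329393
  L_3 = 0.006144
  L_4 = 0.00104747
Prior × likelihood for each component:
  P(Z=1)·L_1 = 0.32 × 0.0658598 = 0.0210751
  P(Z=2)·L_2 = 0.42 × 0.0329393 = 0.0138345
  P(Z=3)·L_3 = 0.09 × 0.006144 = 0.00055296
  P(Z=4)·L_4 = 0.17 × 0.00104747 = 0.00017807
Normaliser: 0.0210751 + 0.0138345 + 0.00055296 + 0.00017807 = 0.0356406
Responsibility of Intensity 2: 0.0138345 / 0.0356406 ≈ 0.388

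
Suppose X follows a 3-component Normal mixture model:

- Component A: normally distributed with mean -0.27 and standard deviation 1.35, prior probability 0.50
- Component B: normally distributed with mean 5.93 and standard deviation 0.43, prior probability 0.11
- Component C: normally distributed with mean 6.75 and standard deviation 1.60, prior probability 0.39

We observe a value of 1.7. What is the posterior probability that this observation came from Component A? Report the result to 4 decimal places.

The responsibility of component k is π_k f_k(x) divided by Σ_j π_j f_j(x).
Normal densities:
  f_A = 0.1019
  f_B = 8.99402e-22
  f_C = 0.00171233
Multiply by the mixture weights:
  π_A·f_A = 0.50 × 0.1019 = 0.0509501
  π_B·f_B = 0.11 × 8.99402e-22 = 9.89342e-23
  π_C·f_C = 0.39 × 0.00171233 = 0.000667809
Evidence: 0.0509501 + 9.89342e-23 + 0.000667809 = 0.0516179
P(Component A | data) ≈ 0.9871

0.9871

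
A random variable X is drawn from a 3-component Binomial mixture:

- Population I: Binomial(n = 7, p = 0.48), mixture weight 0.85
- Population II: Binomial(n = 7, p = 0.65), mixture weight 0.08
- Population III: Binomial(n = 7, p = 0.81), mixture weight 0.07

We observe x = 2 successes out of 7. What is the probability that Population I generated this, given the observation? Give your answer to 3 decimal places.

P(component k | x) = P(Z=k)·f_k(x) / marginal(x), where marginal(x) = Σ_j P(Z=j)·f_j(x).
Evaluate each component's likelihood at the observed value:
  p_I = C(7,2)·0.48^2·0.52^5 = 21·0.2304·0.0380204 = 0.183958
  p_II = C(7,2)·0.65^2·0.35^5 = 21·0.4225·0.00525219 = 0.0466
  p_III = C(7,2)·0.81^2·0.19^5 = 21·0.6561·0.00024761 = 0.00341159
Multiply by the mixture weights:
  P(Z=I)·p_I = 0.85 × 0.183958 = 0.156364
  P(Z=II)·p_II = 0.08 × 0.0466 = 0.003728
  P(Z=III)·p_III = 0.07 × 0.00341159 = 0.000238812
Denominator: 0.156364 + 0.003728 + 0.000238812 = 0.160331
P(Population I | the observation) = 0.156364 / 0.160331 ≈ 0.975

0.975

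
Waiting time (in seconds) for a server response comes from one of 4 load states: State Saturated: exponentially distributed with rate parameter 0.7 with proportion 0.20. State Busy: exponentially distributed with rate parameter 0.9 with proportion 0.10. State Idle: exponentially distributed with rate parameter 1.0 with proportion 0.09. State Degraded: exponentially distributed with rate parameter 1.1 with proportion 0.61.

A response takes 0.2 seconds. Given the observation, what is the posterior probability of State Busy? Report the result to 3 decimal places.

Apply Bayes' rule: the posterior for each component is proportional to its prior times its likelihood at x.
Component likelihoods at x = 0.2 seconds:
  L_Saturated = 0.7·e^(−0.7·0.2) = 0.7·e^(−0.1400) = 0.608551
  L_Busy = 0.9·e^(−0.9·0.2) = 0.9·e^(−0.1800) = 0.751743
  L_Idle = 1.0·e^(−1.0·0.2) = 1.0·e^(−0.2000) = 0.818731
  L_Degraded = 1.1·e^(−1.1·0.2) = 1.1·e^(−0.2200) = 0.882771
Weight by the priors:
  P(Z=Saturated)·L_Saturated = 0.20 × 0.608551 = 0.12171
  P(Z=Busy)·L_Busy = 0.10 × 0.751743 = 0.0751743
  P(Z=Idle)·L_Idle = 0.09 × 0.818731 = 0.0736858
  P(Z=Degraded)·L_Degraded = 0.61 × 0.882771 = 0.53849
Sum: 0.12171 + 0.0751743 + 0.0736858 + 0.53849 = 0.80906
P(State Busy | data) = 0.0751743 / 0.80906 ≈ 0.093

0.093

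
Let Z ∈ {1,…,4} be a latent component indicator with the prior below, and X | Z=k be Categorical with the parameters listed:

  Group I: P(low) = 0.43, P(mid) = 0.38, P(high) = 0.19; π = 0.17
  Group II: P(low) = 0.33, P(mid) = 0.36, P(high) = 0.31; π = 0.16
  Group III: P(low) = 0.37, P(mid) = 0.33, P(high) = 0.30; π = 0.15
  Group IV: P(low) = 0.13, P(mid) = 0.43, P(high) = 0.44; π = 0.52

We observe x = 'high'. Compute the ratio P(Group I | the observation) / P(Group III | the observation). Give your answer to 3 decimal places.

Only the two components matter; the odds are (π_i f_i(x)) / (π_j f_j(x)).
Component likelihoods at x = 'high':
  L_I = 0.19
  L_II = 0.31
  L_III = 0.3
  L_IV = 0.44
0.0323 / 0.045 ≈ 0.718

0.718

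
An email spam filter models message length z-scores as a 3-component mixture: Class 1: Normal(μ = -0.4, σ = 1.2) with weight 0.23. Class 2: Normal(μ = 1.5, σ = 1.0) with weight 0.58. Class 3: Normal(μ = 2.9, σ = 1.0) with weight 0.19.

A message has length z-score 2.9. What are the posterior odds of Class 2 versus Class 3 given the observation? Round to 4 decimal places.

Since P(k|x) ∝ π_k f_k(x), the posterior odds are π_i f_i(x) / (π_j f_j(x)).
Component likelihoods at x = 2.9:
  L_1 = 0.00757797
  L_2 = 0.149727
  L_3 = 0.398942
Odds = (0.58/0.19) × (0.149727/0.398942) = 3.05263 × 0.375311 ≈ 1.1457

1.1457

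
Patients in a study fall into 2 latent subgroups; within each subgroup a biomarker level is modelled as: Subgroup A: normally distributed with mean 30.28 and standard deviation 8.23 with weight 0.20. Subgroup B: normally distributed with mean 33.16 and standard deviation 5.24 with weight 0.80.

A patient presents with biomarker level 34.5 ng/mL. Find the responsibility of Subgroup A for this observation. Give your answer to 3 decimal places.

0.126

Posterior ∝ prior × likelihood, so P(k | x) ∝ π_k f_k(x); normalise over all components.
Normal densities:
  L_A = (1/(8.23·√(2π)))·exp(−(34.5−30.28)²/(2·8.23²)) = 0.048474·exp(-0.13146) = 0.0425028
  L_B = (1/(5.24·√(2π)))·exp(−(34.5−33.16)²/(2·5.24²)) = 0.076134·exp(-0.03270) = 0.0736849
Multiply by the mixture weights:
  π_A·L_A = 0.20 × 0.0425028 = 0.00850056
  π_B·L_B = 0.80 × 0.0736849 = 0.0589479
Evidence: 0.00850056 + 0.0589479 = 0.0674485
P(Subgroup A | the observation) = 0.00850056 / 0.0674485 ≈ 0.126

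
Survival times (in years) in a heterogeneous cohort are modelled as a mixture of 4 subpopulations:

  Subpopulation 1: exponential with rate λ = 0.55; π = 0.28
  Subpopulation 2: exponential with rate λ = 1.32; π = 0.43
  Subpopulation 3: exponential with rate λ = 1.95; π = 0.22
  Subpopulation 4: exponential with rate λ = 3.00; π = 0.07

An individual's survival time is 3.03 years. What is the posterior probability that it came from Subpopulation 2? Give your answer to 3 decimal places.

Apply Bayes' rule: the posterior for each component is proportional to its prior times its likelihood at x.
Component likelihoods at x = 3.03 years:
  L_1 = 0.103899
  L_2 = 0.0241863
  L_3 = 0.0052967
  L_4 = 0.000338364
Multiply by the mixture weights:
  P(Z=1)·L_1 = 0.28 × 0.103899 = 0.0290917
  P(Z=2)·L_2 = 0.43 × 0.0241863 = 0.0104001
  P(Z=3)·L_3 = 0.22 × 0.0052967 = 0.00116527
  P(Z=4)·L_4 = 0.07 × 0.000338364 = 2.36855e-05
Normaliser: 0.0290917 + 0.0104001 + 0.00116527 + 2.36855e-05 = 0.0406808
P(Subpopulation 2 | the observation) = 0.0104001 / 0.0406808 ≈ 0.256

0.256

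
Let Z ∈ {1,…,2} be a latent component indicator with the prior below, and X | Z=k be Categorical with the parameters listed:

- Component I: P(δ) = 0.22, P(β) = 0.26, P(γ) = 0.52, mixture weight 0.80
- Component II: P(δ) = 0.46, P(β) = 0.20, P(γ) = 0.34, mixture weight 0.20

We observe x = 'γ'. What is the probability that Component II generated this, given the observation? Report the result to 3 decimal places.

Apply Bayes' rule: the posterior for each component is proportional to its prior times its likelihood at x.
Component likelihoods at x = 'γ':
  p_I = P(γ | comp) = 0.52
  p_II = P(γ | comp) = 0.34
Weight by the priors:
  w_I·p_I = 0.80 × 0.52 = 0.416
  w_II·p_II = 0.20 × 0.34 = 0.068
Normaliser: 0.416 + 0.068 = 0.484
Responsibility of Component II: 0.068 / 0.484 ≈ 0.140

0.140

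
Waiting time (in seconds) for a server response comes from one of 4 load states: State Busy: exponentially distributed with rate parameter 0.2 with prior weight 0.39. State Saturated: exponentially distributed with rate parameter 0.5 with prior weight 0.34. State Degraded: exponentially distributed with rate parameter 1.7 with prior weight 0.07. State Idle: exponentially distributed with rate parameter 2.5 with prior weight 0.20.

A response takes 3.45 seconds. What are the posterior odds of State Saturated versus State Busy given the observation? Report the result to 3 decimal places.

0.774

Since P(k|x) ∝ π_k f_k(x), the posterior odds are π_i f_i(x) / (π_j f_j(x)).
Component likelihoods at x = 3.45 seconds:
  p_Busy = 0.100315
  p_Saturated = 0.0890865
  p_Degraded = 0.00482294
  p_Idle = 0.000448901
0.0302894 / 0.0391229 ≈ 0.774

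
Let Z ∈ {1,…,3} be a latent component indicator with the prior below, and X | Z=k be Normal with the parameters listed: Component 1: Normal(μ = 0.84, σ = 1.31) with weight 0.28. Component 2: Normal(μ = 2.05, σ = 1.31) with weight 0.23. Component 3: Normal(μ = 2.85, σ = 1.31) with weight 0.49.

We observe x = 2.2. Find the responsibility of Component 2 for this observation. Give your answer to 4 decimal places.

Apply Bayes' rule: the posterior for each component is proportional to its prior times its likelihood at x.
Normal densities:
  L_1 = (1/(1.31·√(2π)))·exp(−(2.2−0.84)²/(2·1.31²)) = 0.304536·exp(-0.53890) = 0.177664
  L_2 = (1/(1.31·√(2π)))·exp(−(2.2−2.05)²/(2·1.31²)) = 0.304536·exp(-0.00656) = 0.302546
  L_3 = (1/(1.31·√(2π)))·exp(−(2.2−2.85)²/(2·1.31²)) = 0.304536·exp(-0.12310) = 0.269264
Weight by the priors:
  P(Z=1)·L_1 = 0.28 × 0.177664 = 0.0497459
  P(Z=2)·L_2 = 0.23 × 0.302546 = 0.0695856
  P(Z=3)·L_3 = 0.49 × 0.269264 = 0.131939
Marginal: 0.0497459 + 0.0695856 + 0.131939 = 0.251271
P(Component 2 | 2.2) = 0.0695856 / 0.251271 ≈ 0.2769

0.2769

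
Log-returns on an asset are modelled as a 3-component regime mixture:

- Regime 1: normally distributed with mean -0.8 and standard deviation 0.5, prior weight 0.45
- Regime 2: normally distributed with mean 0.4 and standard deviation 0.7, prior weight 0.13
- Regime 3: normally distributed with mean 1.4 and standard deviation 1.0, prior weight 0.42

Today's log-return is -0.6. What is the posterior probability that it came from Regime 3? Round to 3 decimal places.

P(component k | x) = π_k·f_k(x) / marginal(x), where marginal(x) = Σ_j π_j·f_j(x).
Normal densities:
  p_1 = 0.73654
  p_2 = 0.205426
  p_3 = 0.053991
Prior × likelihood for each component:
  π_1·p_1 = 0.45 × 0.73654 = 0.331443
  π_2·p_2 = 0.13 × 0.205426 = 0.0267053
  π_3·p_3 = 0.42 × 0.053991 = 0.0226762
Sum: 0.331443 + 0.0267053 + 0.0226762 = 0.380825
P(Regime 3 | the observation) ≈ 0.060

0.060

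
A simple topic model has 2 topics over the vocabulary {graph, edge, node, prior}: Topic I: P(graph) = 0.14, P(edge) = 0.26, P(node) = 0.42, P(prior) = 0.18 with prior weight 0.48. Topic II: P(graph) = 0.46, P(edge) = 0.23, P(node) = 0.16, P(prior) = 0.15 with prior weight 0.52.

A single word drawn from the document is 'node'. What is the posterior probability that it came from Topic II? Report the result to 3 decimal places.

Apply Bayes' rule: the posterior for each component is proportional to its prior times its likelihood at x.
Categorical probabilities:
  L_I = P(node | comp) = 0.42
  L_II = P(node | comp) = 0.16
Weight by the priors:
  w_I·L_I = 0.48 × 0.42 = 0.2016
  w_II·L_II = 0.52 × 0.16 = 0.0832
Denominator: 0.2016 + 0.0832 = 0.2848
So the posterior for Topic II is 0.0832 / 0.2848 ≈ 0.292.

0.292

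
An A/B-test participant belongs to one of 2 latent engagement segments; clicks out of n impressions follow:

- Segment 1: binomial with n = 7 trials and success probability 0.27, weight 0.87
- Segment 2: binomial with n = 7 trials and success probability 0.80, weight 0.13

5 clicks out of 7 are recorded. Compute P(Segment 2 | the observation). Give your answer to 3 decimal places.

Posterior ∝ prior × likelihood, so P(k | x) ∝ w_k f_k(x); normalise over all components.
Binomial probabilities:
  L_1 = 0.0160577
  L_2 = 0.275251
Weight by the priors:
  w_1·L_1 = 0.87 × 0.0160577 = 0.0139702
  w_2·L_2 = 0.13 × 0.275251 = 0.0357827
Sum: 0.0139702 + 0.0357827 = 0.0497529
Responsibility of Segment 2: 0.0357827 / 0.0497529 ≈ 0.719

0.719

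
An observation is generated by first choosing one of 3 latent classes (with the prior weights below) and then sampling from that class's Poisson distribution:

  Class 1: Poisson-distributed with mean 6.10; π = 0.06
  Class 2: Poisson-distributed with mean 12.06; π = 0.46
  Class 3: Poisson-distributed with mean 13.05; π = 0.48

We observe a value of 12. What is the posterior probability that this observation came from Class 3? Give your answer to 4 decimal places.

The responsibility of component k is π_k f_k(x) divided by Σ_j π_j f_j(x).
Poisson probabilities:
  f_1 = 0.0124287
  f_2 = 0.114351
  f_3 = 0.109508
Prior × likelihood for each component:
  π_1·f_1 = 0.06 × 0.0124287 = 0.00074572
  π_2·f_2 = 0.46 × 0.114351 = 0.0526014
  π_3·f_3 = 0.48 × 0.109508 = 0.0525639
Marginal: 0.00074572 + 0.0526014 + 0.0525639 = 0.105911
Responsibility of Class 3: 0.0525639 / 0.105911 ≈ 0.4963

0.4963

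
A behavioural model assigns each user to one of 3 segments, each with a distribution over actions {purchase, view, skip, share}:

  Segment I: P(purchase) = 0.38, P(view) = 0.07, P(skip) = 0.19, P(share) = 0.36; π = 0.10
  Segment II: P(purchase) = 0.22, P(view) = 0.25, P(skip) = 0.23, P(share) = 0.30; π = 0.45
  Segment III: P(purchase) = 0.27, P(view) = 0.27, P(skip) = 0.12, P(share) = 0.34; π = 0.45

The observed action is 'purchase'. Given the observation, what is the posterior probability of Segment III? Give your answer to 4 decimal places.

0.4700

By Bayes' theorem, P(k | x) = w_k f_k(x) / Σ_j w_j f_j(x).
Evaluate each component's likelihood at the observed value:
  p_I = 0.38
  p_II = 0.22
  p_III = 0.27
Prior × likelihood for each component:
  w_I·p_I = 0.10 × 0.38 = 0.038
  w_II·p_II = 0.45 × 0.22 = 0.099
  w_III·p_III = 0.45 × 0.27 = 0.1215
Denominator: 0.038 + 0.099 + 0.1215 = 0.2585
Responsibility of Segment III: 0.1215 / 0.2585 ≈ 0.4700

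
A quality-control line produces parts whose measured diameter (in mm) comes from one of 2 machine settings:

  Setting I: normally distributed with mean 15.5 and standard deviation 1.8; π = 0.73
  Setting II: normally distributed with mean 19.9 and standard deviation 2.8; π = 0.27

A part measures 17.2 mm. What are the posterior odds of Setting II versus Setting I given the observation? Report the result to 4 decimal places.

0.2333

Posterior odds = (w_i f_i(x)) / (w_j f_j(x)); the normalising sum cancels.
Component likelihoods at x = 17.2 mm:
  L_I = (1/(1.8·√(2π)))·exp(−(17.2−15.5)²/(2·1.8²)) = 0.221635·exp(-0.44599) = 0.141889
  L_II = (1/(2.8·√(2π)))·exp(−(17.2−19.9)²/(2·2.8²)) = 0.142479·exp(-0.46492) = 0.0895032
0.0241659 / 0.103579 ≈ 0.2333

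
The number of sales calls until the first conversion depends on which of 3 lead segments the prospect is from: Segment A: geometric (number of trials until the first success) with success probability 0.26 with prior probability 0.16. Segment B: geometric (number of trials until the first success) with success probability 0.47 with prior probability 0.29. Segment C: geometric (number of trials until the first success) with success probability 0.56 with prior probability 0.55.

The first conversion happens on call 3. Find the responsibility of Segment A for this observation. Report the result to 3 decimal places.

0.189

By Bayes' theorem, P(k | x) = w_k f_k(x) / Σ_j w_j f_j(x).
Geometric probabilities:
  L_A = 0.26·(1−0.26)^2 = 0.26·0.5476 = 0.142376
  L_B = 0.47·(1−0.47)^2 = 0.47·0.2809 = 0.132023
  L_C = 0.56·(1−0.56)^2 = 0.56·0.1936 = 0.108416
Prior × likelihood for each component:
  w_A·L_A = 0.16 × 0.142376 = 0.0227802
  w_B·L_B = 0.29 × 0.132023 = 0.0382867
  w_C·L_C = 0.55 × 0.108416 = 0.0596288
Normaliser: 0.0227802 + 0.0382867 + 0.0596288 = 0.120696
So the posterior for Segment A is 0.0227802 / 0.120696 ≈ 0.189.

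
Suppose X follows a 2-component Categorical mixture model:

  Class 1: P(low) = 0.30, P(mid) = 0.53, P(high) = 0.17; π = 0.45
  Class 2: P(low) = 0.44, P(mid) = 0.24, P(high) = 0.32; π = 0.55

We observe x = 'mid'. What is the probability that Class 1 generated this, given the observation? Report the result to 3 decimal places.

0.644

P(component k | x) = w_k·f_k(x) / marginal(x), where marginal(x) = Σ_j w_j·f_j(x).
Evaluate each component's likelihood at the observed value:
  L_1 = P(mid | comp) = 0.53
  L_2 = P(mid | comp) = 0.24
Prior × likelihood for each component:
  w_1·L_1 = 0.45 × 0.53 = 0.2385
  w_2·L_2 = 0.55 × 0.24 = 0.132
Marginal: 0.2385 + 0.132 = 0.3705
Responsibility of Class 1: 0.2385 / 0.3705 ≈ 0.644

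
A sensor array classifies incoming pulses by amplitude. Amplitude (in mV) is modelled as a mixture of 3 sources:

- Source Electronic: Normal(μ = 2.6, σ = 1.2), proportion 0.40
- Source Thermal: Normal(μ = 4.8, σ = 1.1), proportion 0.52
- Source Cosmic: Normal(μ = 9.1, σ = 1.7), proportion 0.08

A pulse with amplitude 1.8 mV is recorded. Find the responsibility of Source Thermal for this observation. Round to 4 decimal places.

Posterior ∝ prior × likelihood, so P(k | x) ∝ π_k f_k(x); normalise over all components.
Component likelihoods at x = 1.8 mV:
  L_Electronic = (1/(1.2·√(2π)))·exp(−(1.8−2.6)²/(2·1.2²)) = 0.332452·exp(-0.22222) = 0.266207
  L_Thermal = (1/(1.1·√(2π)))·exp(−(1.8−4.8)²/(2·1.1²)) = 0.362675·exp(-3.71901) = 0.00879777
  L_Cosmic = (1/(1.7·√(2π)))·exp(−(1.8−9.1)²/(2·1.7²)) = 0.234672·exp(-9.21972) = 2.3248e-05
Prior × likelihood for each component:
  π_Electronic·L_Electronic = 0.40 × 0.266207 = 0.106483
  π_Thermal·L_Thermal = 0.52 × 0.00879777 = 0.00457484
  π_Cosmic·L_Cosmic = 0.08 × 2.3248e-05 = 1.85984e-06
Normaliser: 0.106483 + 0.00457484 + 1.85984e-06 = 0.111059
So the posterior for Source Thermal is 0.00457484 / 0.111059 ≈ 0.0412.

0.0412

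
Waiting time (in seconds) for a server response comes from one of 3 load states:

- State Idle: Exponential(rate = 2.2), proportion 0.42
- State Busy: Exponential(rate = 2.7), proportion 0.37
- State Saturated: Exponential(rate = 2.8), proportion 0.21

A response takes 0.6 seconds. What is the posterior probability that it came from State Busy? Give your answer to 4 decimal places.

Posterior ∝ prior × likelihood, so P(k | x) ∝ P(Z=k) f_k(x); normalise over all components.
Evaluate each component's likelihood at the observed value:
  L_Idle = 2.2·e^(−2.2·0.6) = 2.2·e^(−1.3200) = 0.587698
  L_Busy = 2.7·e^(−2.7·0.6) = 2.7·e^(−1.6200) = 0.534326
  L_Saturated = 2.8·e^(−2.8·0.6) = 2.8·e^(−1.6800) = 0.521847
Weight by the priors:
  P(Z=Idle)·L_Idle = 0.42 × 0.587698 = 0.246833
  P(Z=Busy)·L_Busy = 0.37 × 0.534326 = 0.197701
  P(Z=Saturated)·L_Saturated = 0.21 × 0.521847 = 0.109588
Sum: 0.246833 + 0.197701 + 0.109588 = 0.554122
So the posterior for State Busy is 0.197701 / 0.554122 ≈ 0.3568.

0.3568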